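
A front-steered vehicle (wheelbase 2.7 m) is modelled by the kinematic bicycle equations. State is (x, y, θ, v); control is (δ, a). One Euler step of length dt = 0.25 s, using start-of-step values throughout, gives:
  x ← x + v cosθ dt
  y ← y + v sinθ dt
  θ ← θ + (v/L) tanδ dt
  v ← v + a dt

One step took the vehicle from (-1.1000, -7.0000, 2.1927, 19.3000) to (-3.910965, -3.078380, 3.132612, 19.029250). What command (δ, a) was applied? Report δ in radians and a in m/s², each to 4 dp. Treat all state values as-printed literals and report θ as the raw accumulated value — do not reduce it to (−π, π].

δ = 0.4842, a = -1.0830

a = (v'−v)/dt = (-0.270750)/0.25 = -1.0830
Δθ = θ'−θ = 0.939912;  (v·dt/L) = 19.3000·0.25/2.7 = 1.787037
tan δ = Δθ·L/(v·dt) = 0.525961  →  δ = 0.4842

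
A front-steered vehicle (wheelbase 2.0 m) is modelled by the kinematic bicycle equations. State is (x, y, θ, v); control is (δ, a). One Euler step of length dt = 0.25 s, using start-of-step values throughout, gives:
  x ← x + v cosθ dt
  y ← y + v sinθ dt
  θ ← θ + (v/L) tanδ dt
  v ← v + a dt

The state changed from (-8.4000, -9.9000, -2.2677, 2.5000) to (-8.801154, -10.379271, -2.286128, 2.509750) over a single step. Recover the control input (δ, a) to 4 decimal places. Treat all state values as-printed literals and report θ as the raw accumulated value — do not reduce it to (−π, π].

a = (v'−v)/dt = (0.009750)/0.25 = 0.0390
Δθ = θ'−θ = -0.018428;  (v·dt/L) = 2.5000·0.25/2.0 = 0.312500
tan δ = Δθ·L/(v·dt) = -0.058970  →  δ = -0.0589

δ = -0.0589, a = 0.0390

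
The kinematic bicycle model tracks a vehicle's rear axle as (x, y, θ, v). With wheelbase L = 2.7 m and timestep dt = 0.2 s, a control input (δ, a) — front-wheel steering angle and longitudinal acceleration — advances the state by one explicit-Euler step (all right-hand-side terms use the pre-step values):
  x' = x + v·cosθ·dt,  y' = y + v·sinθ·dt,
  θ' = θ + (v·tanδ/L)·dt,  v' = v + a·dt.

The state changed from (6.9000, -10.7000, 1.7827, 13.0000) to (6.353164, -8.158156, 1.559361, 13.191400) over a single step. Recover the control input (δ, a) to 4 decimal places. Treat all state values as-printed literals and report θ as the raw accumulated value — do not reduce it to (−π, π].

a = (v'−v)/dt = (0.191400)/0.2 = 0.9570
Δθ = θ'−θ = -0.223339;  (v·dt/L) = 13.0000·0.2/2.7 = 0.962963
tan δ = Δθ·L/(v·dt) = -0.231929  →  δ = -0.2279

δ = -0.2279, a = 0.9570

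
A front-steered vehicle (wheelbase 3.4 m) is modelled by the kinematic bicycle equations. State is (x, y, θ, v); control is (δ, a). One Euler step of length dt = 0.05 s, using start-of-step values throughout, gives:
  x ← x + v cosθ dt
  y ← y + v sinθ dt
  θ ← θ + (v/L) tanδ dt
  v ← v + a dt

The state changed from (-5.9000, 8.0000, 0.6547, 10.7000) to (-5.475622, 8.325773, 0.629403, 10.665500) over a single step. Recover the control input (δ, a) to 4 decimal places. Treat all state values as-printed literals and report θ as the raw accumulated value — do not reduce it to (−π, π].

a = (v'−v)/dt = (-0.034500)/0.05 = -0.6900
Δθ = θ'−θ = -0.025297;  (v·dt/L) = 10.7000·0.05/3.4 = 0.157353
tan δ = Δθ·L/(v·dt) = -0.160766  →  δ = -0.1594

δ = -0.1594, a = -0.6900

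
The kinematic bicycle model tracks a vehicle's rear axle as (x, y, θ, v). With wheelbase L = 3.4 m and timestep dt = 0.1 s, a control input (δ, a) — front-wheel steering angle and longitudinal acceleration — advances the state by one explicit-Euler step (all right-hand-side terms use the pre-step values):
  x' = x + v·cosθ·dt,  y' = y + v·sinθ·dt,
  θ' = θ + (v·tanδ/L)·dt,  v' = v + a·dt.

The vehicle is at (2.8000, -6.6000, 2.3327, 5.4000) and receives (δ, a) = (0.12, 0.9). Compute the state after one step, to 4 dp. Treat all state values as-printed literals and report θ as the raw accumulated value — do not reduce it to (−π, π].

(2.4272, -6.2093, 2.3519, 5.4900)

x' = 2.8000 + 5.4000·cos(2.3327)·0.1 = 2.4272
y' = -6.6000 + 5.4000·sin(2.3327)·0.1 = -6.2093
θ' = 2.3327 + (5.4000/3.4)·tan(0.12)·0.1 = 2.3519
v' = 5.4000 + 0.9000·0.1 = 5.4900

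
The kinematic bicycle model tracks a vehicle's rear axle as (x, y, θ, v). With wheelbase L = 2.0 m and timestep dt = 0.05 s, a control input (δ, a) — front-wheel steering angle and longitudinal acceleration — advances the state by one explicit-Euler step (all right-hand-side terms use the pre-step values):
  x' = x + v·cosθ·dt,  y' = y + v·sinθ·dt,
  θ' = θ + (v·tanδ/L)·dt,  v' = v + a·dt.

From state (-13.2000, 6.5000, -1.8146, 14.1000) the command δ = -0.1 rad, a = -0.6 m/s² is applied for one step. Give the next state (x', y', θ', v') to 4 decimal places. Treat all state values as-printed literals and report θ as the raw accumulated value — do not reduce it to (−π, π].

x' = -13.2000 + 14.1000·cos(-1.8146)·0.05 = -13.3702
y' = 6.5000 + 14.1000·sin(-1.8146)·0.05 = 5.8158
θ' = -1.8146 + (14.1000/2.0)·tan(-0.1)·0.05 = -1.8500
v' = 14.1000 − 0.6000·0.05 = 14.0700

(-13.3702, 5.8158, -1.8500, 14.0700)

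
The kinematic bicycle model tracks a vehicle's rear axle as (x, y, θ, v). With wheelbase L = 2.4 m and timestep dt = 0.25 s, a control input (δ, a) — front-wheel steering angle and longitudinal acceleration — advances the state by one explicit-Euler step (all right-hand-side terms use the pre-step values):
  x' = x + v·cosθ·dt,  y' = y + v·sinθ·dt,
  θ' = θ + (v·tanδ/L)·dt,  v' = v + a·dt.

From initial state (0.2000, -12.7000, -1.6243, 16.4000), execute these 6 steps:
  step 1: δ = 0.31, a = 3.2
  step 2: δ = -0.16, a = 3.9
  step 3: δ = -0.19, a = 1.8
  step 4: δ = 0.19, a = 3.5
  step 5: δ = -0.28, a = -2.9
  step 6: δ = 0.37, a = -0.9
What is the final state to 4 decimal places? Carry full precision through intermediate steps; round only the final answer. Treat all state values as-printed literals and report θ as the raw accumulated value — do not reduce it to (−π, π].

(1.5359, -38.7662, -1.1827, 18.5500)

after step 1 (δ=0.31, a=3.2): (-0.019260, -16.794133, -1.077074, 17.200000)
after step 2 (δ=-0.16, a=3.9): (2.018540, -20.580605, -1.366212, 18.175000)
after step 3 (δ=-0.19, a=1.8): (2.941649, -25.029597, -1.730318, 18.625000)
after step 4 (δ=0.19, a=3.5): (2.202024, -29.626729, -1.357197, 19.500000)
after step 5 (δ=-0.28, a=-2.9): (3.235421, -34.390941, -1.941292, 18.775000)
after step 6 (δ=0.37, a=-0.9): (1.535920, -38.766211, -1.182736, 18.550000)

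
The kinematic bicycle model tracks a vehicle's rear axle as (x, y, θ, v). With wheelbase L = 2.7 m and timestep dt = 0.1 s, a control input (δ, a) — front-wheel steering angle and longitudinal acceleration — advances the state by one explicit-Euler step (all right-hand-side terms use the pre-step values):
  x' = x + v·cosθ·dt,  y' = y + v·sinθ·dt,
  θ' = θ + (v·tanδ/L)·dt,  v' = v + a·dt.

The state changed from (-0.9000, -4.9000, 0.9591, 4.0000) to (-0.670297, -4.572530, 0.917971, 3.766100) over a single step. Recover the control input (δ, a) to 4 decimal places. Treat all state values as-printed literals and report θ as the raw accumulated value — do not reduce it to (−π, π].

δ = -0.2708, a = -2.3390

a = (v'−v)/dt = (-0.233900)/0.1 = -2.3390
Δθ = θ'−θ = -0.041129;  (v·dt/L) = 4.0000·0.1/2.7 = 0.148148
tan δ = Δθ·L/(v·dt) = -0.277621  →  δ = -0.2708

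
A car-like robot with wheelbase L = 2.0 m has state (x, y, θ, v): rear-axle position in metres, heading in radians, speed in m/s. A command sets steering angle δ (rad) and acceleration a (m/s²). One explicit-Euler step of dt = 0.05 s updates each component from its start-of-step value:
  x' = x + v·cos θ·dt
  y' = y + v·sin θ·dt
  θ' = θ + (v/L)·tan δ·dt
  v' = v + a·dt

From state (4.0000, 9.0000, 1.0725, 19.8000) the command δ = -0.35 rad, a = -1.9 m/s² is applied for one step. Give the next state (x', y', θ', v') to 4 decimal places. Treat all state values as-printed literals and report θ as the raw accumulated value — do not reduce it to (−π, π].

x' = 4.0000 + 19.8000·cos(1.0725)·0.05 = 4.4732
y' = 9.0000 + 19.8000·sin(1.0725)·0.05 = 9.8696
θ' = 1.0725 + (19.8000/2.0)·tan(-0.35)·0.05 = 0.8918
v' = 19.8000 − 1.9000·0.05 = 19.7050

(4.4732, 9.8696, 0.8918, 19.7050)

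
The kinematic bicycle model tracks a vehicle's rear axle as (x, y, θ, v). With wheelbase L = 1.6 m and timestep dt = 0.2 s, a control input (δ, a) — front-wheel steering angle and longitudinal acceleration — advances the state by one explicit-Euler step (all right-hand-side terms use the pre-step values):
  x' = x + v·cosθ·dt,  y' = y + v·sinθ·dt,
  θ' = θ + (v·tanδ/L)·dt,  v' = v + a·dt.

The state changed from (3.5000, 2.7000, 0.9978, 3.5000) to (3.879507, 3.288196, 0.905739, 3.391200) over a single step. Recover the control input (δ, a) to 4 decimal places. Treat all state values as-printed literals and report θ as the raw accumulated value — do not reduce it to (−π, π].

δ = -0.2074, a = -0.5440

a = (v'−v)/dt = (-0.108800)/0.2 = -0.5440
Δθ = θ'−θ = -0.092061;  (v·dt/L) = 3.5000·0.2/1.6 = 0.437500
tan δ = Δθ·L/(v·dt) = -0.210425  →  δ = -0.2074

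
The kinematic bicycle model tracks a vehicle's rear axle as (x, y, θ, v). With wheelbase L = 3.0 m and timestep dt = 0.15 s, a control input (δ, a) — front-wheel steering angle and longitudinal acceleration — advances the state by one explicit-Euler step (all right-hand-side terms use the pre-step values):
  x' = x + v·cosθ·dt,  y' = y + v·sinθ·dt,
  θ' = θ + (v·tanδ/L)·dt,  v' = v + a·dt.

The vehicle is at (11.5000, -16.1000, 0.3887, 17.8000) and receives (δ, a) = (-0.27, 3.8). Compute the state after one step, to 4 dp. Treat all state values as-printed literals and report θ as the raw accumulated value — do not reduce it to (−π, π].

x' = 11.5000 + 17.8000·cos(0.3887)·0.15 = 13.9708
y' = -16.1000 + 17.8000·sin(0.3887)·0.15 = -15.0881
θ' = 0.3887 + (17.8000/3.0)·tan(-0.27)·0.15 = 0.1424
v' = 17.8000 + 3.8000·0.15 = 18.3700

(13.9708, -15.0881, 0.1424, 18.3700)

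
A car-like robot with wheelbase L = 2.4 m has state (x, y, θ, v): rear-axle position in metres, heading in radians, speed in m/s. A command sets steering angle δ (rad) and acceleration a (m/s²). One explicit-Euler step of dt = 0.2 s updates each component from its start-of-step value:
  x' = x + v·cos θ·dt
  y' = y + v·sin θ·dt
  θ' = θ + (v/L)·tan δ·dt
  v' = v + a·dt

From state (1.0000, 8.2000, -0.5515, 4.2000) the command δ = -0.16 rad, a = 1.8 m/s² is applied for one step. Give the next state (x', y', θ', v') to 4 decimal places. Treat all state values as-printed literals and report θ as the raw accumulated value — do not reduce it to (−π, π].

x' = 1.0000 + 4.2000·cos(-0.5515)·0.2 = 1.7155
y' = 8.2000 + 4.2000·sin(-0.5515)·0.2 = 7.7599
θ' = -0.5515 + (4.2000/2.4)·tan(-0.16)·0.2 = -0.6080
v' = 4.2000 + 1.8000·0.2 = 4.5600

(1.7155, 7.7599, -0.6080, 4.5600)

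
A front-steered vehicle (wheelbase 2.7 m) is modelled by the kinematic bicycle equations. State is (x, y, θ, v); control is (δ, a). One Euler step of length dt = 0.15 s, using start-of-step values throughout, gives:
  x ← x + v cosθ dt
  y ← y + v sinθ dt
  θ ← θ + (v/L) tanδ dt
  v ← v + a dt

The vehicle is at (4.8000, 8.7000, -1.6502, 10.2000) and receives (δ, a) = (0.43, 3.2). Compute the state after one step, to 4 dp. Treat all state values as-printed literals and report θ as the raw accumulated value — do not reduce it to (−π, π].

x' = 4.8000 + 10.2000·cos(-1.6502)·0.15 = 4.6786
y' = 8.7000 + 10.2000·sin(-1.6502)·0.15 = 7.1748
θ' = -1.6502 + (10.2000/2.7)·tan(0.43)·0.15 = -1.3903
v' = 10.2000 + 3.2000·0.15 = 10.6800

(4.6786, 7.1748, -1.3903, 10.6800)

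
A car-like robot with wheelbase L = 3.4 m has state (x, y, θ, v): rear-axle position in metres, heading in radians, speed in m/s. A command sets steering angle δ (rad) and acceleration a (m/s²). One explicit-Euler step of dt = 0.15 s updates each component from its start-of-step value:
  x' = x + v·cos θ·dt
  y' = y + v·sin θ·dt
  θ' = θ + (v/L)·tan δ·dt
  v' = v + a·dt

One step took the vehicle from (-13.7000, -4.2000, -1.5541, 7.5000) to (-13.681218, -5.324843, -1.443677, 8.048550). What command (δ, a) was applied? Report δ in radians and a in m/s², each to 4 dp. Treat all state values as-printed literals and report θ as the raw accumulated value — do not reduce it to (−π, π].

a = (v'−v)/dt = (0.548550)/0.15 = 3.6570
Δθ = θ'−θ = 0.110423;  (v·dt/L) = 7.5000·0.15/3.4 = 0.330882
tan δ = Δθ·L/(v·dt) = 0.333723  →  δ = 0.3221

δ = 0.3221, a = 3.6570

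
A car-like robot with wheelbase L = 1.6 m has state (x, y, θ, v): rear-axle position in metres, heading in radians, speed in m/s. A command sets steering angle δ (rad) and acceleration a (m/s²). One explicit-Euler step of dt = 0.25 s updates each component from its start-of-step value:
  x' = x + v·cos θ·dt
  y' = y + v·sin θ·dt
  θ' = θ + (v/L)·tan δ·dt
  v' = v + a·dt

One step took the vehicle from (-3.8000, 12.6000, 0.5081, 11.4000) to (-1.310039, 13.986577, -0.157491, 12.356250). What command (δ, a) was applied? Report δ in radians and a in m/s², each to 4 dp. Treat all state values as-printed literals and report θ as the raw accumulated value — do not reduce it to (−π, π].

a = (v'−v)/dt = (0.956250)/0.25 = 3.8250
Δθ = θ'−θ = -0.665591;  (v·dt/L) = 11.4000·0.25/1.6 = 1.781250
tan δ = Δθ·L/(v·dt) = -0.373665  →  δ = -0.3576

δ = -0.3576, a = 3.8250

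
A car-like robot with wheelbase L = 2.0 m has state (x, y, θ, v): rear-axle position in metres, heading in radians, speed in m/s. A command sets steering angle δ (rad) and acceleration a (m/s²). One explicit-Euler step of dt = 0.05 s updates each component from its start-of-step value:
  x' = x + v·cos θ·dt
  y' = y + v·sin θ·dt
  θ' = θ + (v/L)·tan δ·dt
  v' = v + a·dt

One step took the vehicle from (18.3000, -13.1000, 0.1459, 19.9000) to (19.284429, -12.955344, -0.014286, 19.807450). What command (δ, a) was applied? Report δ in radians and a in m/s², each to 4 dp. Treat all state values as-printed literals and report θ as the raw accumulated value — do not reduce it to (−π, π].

a = (v'−v)/dt = (-0.092550)/0.05 = -1.8510
Δθ = θ'−θ = -0.160186;  (v·dt/L) = 19.9000·0.05/2.0 = 0.497500
tan δ = Δθ·L/(v·dt) = -0.321982  →  δ = -0.3115

δ = -0.3115, a = -1.8510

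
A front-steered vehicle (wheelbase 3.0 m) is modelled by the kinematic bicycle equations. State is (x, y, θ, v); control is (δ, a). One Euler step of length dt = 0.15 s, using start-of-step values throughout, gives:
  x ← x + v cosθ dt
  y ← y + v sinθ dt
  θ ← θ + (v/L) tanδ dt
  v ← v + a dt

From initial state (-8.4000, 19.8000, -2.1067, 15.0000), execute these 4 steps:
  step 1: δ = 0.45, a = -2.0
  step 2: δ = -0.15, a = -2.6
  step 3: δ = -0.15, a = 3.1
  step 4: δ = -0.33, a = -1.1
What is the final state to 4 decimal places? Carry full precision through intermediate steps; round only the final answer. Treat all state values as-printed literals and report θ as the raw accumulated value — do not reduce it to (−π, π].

(-11.3811, 11.5861, -2.2167, 14.6100)

after step 1 (δ=0.45, a=-2.0): (-9.548891, 17.865433, -1.744409, 14.700000)
after step 2 (δ=-0.15, a=-2.6): (-9.929786, 15.693580, -1.855493, 14.310000)
after step 3 (δ=-0.15, a=3.1): (-10.532666, 13.633484, -1.963630, 14.775000)
after step 4 (δ=-0.33, a=-1.1): (-11.381064, 11.586050, -2.216671, 14.610000)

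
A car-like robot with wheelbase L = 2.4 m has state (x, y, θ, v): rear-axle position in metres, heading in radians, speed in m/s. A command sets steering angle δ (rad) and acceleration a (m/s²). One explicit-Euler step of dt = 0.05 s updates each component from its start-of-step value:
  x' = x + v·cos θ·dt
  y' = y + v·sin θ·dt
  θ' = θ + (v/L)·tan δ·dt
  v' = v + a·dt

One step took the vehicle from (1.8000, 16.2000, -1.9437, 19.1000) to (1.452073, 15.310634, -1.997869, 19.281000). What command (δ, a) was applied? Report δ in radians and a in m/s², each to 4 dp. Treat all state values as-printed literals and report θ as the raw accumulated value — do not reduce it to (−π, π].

δ = -0.1353, a = 3.6200

a = (v'−v)/dt = (0.181000)/0.05 = 3.6200
Δθ = θ'−θ = -0.054169;  (v·dt/L) = 19.1000·0.05/2.4 = 0.397917
tan δ = Δθ·L/(v·dt) = -0.136132  →  δ = -0.1353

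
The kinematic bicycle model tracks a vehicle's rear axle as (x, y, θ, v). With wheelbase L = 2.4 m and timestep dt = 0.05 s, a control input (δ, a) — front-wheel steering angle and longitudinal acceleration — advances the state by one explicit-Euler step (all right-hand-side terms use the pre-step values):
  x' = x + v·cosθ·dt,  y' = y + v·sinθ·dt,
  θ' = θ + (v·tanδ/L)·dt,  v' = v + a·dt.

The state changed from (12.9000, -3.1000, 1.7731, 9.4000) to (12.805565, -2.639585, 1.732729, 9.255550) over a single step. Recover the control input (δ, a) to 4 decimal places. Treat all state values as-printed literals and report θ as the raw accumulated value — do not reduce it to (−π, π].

δ = -0.2033, a = -2.8890

a = (v'−v)/dt = (-0.144450)/0.05 = -2.8890
Δθ = θ'−θ = -0.040371;  (v·dt/L) = 9.4000·0.05/2.4 = 0.195833
tan δ = Δθ·L/(v·dt) = -0.206150  →  δ = -0.2033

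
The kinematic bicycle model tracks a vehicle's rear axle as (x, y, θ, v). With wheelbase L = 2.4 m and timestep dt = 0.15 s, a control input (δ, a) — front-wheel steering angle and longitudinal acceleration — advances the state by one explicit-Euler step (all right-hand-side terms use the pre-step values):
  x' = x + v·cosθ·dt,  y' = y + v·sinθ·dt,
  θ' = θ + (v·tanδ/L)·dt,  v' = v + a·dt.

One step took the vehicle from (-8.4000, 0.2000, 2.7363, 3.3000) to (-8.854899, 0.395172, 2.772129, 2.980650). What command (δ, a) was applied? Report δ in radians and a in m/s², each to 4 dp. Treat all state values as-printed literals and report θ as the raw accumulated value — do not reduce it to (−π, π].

δ = 0.1720, a = -2.1290

a = (v'−v)/dt = (-0.319350)/0.15 = -2.1290
Δθ = θ'−θ = 0.035829;  (v·dt/L) = 3.3000·0.15/2.4 = 0.206250
tan δ = Δθ·L/(v·dt) = 0.173716  →  δ = 0.1720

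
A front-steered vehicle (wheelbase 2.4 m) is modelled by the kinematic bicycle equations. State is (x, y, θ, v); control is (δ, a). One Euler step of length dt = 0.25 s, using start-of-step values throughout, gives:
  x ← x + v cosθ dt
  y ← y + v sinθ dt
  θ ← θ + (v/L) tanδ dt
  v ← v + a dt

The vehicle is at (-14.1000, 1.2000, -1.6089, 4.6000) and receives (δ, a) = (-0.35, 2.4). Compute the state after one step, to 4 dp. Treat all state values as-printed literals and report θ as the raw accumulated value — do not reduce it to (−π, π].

x' = -14.1000 + 4.6000·cos(-1.6089)·0.25 = -14.1438
y' = 1.2000 + 4.6000·sin(-1.6089)·0.25 = 0.0508
θ' = -1.6089 + (4.6000/2.4)·tan(-0.35)·0.25 = -1.7838
v' = 4.6000 + 2.4000·0.25 = 5.2000

(-14.1438, 0.0508, -1.7838, 5.2000)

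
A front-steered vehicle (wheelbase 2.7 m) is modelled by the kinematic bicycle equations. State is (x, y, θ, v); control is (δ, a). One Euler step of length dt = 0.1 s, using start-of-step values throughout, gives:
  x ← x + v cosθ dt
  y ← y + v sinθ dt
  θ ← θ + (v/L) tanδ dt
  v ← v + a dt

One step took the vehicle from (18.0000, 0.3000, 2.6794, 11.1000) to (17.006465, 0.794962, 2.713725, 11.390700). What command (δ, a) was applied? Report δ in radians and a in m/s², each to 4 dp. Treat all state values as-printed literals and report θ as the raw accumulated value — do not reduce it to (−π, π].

δ = 0.0833, a = 2.9070

a = (v'−v)/dt = (0.290700)/0.1 = 2.9070
Δθ = θ'−θ = 0.034325;  (v·dt/L) = 11.1000·0.1/2.7 = 0.411111
tan δ = Δθ·L/(v·dt) = 0.083493  →  δ = 0.0833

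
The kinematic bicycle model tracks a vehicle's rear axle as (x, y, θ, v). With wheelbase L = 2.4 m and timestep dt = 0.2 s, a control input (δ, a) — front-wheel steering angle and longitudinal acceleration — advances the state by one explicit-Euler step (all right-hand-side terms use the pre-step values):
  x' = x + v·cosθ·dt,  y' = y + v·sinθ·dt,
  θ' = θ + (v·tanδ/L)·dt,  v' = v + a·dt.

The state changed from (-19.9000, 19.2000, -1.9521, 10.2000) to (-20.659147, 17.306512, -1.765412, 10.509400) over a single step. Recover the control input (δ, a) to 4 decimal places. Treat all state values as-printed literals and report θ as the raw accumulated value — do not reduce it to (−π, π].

δ = 0.2162, a = 1.5470

a = (v'−v)/dt = (0.309400)/0.2 = 1.5470
Δθ = θ'−θ = 0.186688;  (v·dt/L) = 10.2000·0.2/2.4 = 0.850000
tan δ = Δθ·L/(v·dt) = 0.219633  →  δ = 0.2162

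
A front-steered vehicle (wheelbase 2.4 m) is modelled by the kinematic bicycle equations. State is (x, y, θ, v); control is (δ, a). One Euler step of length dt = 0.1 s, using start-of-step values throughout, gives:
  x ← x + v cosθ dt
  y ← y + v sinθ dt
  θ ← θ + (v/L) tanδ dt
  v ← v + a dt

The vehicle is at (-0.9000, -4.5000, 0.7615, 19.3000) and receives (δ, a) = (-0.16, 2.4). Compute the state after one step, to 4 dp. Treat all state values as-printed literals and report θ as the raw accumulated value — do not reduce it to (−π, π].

x' = -0.9000 + 19.3000·cos(0.7615)·0.1 = 0.4969
y' = -4.5000 + 19.3000·sin(0.7615)·0.1 = -3.1683
θ' = 0.7615 + (19.3000/2.4)·tan(-0.16)·0.1 = 0.6317
v' = 19.3000 + 2.4000·0.1 = 19.5400

(0.4969, -3.1683, 0.6317, 19.5400)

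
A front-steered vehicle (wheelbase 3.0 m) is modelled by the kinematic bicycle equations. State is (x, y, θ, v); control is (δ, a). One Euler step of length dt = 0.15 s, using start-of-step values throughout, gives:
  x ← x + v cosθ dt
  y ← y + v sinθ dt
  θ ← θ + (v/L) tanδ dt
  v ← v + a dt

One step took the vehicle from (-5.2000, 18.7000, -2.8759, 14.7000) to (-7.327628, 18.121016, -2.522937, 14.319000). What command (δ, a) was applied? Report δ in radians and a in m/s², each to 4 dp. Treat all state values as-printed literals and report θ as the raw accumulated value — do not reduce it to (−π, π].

δ = 0.4477, a = -2.5400

a = (v'−v)/dt = (-0.381000)/0.15 = -2.5400
Δθ = θ'−θ = 0.352963;  (v·dt/L) = 14.7000·0.15/3.0 = 0.735000
tan δ = Δθ·L/(v·dt) = 0.480222  →  δ = 0.4477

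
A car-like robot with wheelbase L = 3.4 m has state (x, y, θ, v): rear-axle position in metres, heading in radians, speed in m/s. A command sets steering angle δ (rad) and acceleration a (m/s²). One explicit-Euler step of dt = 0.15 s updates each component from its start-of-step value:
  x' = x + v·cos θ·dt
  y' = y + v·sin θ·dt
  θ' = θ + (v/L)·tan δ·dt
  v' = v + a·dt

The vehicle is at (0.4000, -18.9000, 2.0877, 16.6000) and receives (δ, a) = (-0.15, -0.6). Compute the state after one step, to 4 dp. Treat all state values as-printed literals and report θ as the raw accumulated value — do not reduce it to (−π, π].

x' = 0.4000 + 16.6000·cos(2.0877)·0.15 = -0.8305
y' = -18.9000 + 16.6000·sin(2.0877)·0.15 = -16.7353
θ' = 2.0877 + (16.6000/3.4)·tan(-0.15)·0.15 = 1.9770
v' = 16.6000 − 0.6000·0.15 = 16.5100

(-0.8305, -16.7353, 1.9770, 16.5100)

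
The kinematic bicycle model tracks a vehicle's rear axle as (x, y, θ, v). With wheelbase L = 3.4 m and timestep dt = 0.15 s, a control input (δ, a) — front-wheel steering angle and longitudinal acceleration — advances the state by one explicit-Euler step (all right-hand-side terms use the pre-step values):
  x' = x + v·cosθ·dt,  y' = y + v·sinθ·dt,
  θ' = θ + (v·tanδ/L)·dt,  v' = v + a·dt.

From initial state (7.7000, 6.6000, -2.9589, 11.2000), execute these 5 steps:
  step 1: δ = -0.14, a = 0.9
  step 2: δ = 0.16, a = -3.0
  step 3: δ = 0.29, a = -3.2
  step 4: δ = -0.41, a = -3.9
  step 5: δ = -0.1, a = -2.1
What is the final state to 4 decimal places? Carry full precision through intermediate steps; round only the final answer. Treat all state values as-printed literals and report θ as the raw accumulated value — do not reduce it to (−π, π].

after step 1 (δ=-0.14, a=0.9): (6.047958, 6.294781, -3.028532, 11.335000)
after step 2 (δ=0.16, a=-3.0): (4.358564, 6.102959, -2.947830, 10.885000)
after step 3 (δ=0.29, a=-3.2): (2.756368, 5.788569, -2.804526, 10.405000)
after step 4 (δ=-0.41, a=-3.9): (1.283443, 5.272398, -3.004041, 9.820000)
after step 5 (δ=-0.1, a=-2.1): (-0.175644, 5.070424, -3.047510, 9.505000)

(-0.1756, 5.0704, -3.0475, 9.5050)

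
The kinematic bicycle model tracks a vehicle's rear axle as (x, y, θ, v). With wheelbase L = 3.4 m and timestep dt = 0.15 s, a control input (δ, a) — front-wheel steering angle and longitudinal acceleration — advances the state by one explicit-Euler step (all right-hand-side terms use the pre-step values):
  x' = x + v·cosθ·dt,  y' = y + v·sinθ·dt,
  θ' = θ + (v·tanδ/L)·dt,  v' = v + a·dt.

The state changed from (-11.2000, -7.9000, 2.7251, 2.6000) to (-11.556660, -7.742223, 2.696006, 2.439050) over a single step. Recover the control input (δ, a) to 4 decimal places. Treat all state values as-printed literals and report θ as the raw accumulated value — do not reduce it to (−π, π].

δ = -0.2484, a = -1.0730

a = (v'−v)/dt = (-0.160950)/0.15 = -1.0730
Δθ = θ'−θ = -0.029094;  (v·dt/L) = 2.6000·0.15/3.4 = 0.114706
tan δ = Δθ·L/(v·dt) = -0.253640  →  δ = -0.2484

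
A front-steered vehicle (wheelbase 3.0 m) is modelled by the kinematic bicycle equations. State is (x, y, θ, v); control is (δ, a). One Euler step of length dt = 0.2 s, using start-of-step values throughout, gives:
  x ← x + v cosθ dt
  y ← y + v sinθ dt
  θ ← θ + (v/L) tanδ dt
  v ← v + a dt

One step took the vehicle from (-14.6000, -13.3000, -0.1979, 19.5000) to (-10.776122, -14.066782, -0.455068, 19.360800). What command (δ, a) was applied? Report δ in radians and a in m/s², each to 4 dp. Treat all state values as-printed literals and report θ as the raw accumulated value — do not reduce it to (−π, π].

a = (v'−v)/dt = (-0.139200)/0.2 = -0.6960
Δθ = θ'−θ = -0.257168;  (v·dt/L) = 19.5000·0.2/3.0 = 1.300000
tan δ = Δθ·L/(v·dt) = -0.197822  →  δ = -0.1953

δ = -0.1953, a = -0.6960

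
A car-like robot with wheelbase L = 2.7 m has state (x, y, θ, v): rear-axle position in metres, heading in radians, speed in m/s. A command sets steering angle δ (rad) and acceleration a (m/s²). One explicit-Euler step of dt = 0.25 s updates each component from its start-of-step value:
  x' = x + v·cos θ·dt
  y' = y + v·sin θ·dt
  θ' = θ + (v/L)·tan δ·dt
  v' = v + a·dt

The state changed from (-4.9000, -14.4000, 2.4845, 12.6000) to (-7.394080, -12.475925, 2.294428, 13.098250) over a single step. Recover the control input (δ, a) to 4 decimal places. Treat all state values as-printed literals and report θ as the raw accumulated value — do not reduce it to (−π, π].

a = (v'−v)/dt = (0.498250)/0.25 = 1.9930
Δθ = θ'−θ = -0.190072;  (v·dt/L) = 12.6000·0.25/2.7 = 1.166667
tan δ = Δθ·L/(v·dt) = -0.162919  →  δ = -0.1615

δ = -0.1615, a = 1.9930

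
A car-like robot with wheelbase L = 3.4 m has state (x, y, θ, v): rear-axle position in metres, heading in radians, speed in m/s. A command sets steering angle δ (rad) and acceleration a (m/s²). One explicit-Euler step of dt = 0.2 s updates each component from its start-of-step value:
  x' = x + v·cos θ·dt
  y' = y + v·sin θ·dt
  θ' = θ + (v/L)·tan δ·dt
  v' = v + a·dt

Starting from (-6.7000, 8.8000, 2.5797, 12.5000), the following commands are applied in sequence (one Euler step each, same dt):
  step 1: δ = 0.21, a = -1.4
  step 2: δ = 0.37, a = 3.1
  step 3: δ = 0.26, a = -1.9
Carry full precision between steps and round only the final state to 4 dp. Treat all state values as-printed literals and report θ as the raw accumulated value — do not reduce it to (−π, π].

(-13.6093, 11.4190, 3.2162, 12.4600)

after step 1 (δ=0.21, a=-1.4): (-8.815621, 10.131972, 2.736422, 12.220000)
after step 2 (δ=0.37, a=3.1): (-11.061743, 11.095336, 3.015228, 12.840000)
after step 3 (δ=0.26, a=-1.9): (-13.609267, 11.418979, 3.216152, 12.460000)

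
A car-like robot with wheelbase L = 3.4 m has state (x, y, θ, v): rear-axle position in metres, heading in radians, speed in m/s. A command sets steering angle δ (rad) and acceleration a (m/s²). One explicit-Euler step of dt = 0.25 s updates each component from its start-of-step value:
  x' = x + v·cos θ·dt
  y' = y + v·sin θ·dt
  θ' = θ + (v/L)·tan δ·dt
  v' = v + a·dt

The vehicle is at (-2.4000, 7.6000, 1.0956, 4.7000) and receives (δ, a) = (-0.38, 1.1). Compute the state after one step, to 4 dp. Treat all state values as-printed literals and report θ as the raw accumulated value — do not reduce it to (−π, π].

x' = -2.4000 + 4.7000·cos(1.0956)·0.25 = -1.8624
y' = 7.6000 + 4.7000·sin(1.0956)·0.25 = 8.6448
θ' = 1.0956 + (4.7000/3.4)·tan(-0.38)·0.25 = 0.9576
v' = 4.7000 + 1.1000·0.25 = 4.9750

(-1.8624, 8.6448, 0.9576, 4.9750)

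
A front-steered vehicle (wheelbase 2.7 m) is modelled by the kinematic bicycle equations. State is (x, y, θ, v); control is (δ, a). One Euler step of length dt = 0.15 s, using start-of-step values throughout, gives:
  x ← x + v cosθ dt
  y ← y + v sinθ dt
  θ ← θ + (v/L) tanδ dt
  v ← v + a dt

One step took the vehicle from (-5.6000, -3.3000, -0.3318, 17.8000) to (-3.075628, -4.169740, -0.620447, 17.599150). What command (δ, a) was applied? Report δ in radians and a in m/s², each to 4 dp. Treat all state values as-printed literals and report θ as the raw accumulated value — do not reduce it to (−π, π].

a = (v'−v)/dt = (-0.200850)/0.15 = -1.3390
Δθ = θ'−θ = -0.288647;  (v·dt/L) = 17.8000·0.15/2.7 = 0.988889
tan δ = Δθ·L/(v·dt) = -0.291890  →  δ = -0.2840

δ = -0.2840, a = -1.3390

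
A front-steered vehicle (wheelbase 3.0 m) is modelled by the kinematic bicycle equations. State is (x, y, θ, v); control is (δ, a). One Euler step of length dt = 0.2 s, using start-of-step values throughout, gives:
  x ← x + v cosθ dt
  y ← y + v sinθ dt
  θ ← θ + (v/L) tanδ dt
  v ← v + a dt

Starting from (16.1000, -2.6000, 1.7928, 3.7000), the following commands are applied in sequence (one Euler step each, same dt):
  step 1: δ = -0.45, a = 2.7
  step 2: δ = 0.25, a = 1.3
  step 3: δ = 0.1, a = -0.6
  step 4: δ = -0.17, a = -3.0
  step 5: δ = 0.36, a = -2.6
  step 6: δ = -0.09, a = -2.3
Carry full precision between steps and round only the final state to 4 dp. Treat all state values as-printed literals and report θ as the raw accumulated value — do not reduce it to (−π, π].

(15.2369, 2.0879, 1.8010, 2.8000)

after step 1 (δ=-0.45, a=2.7): (15.937063, -1.878161, 1.673646, 4.240000)
after step 2 (δ=0.25, a=1.3): (15.850000, -1.034642, 1.745823, 4.500000)
after step 3 (δ=0.1, a=-0.6): (15.693279, -0.148392, 1.775923, 4.380000)
after step 4 (δ=-0.17, a=-3.0): (15.514845, 0.709242, 1.725800, 3.780000)
after step 5 (δ=0.36, a=-2.6): (15.398131, 1.456179, 1.820653, 3.260000)
after step 6 (δ=-0.09, a=-2.3): (15.236915, 2.087933, 1.801040, 2.800000)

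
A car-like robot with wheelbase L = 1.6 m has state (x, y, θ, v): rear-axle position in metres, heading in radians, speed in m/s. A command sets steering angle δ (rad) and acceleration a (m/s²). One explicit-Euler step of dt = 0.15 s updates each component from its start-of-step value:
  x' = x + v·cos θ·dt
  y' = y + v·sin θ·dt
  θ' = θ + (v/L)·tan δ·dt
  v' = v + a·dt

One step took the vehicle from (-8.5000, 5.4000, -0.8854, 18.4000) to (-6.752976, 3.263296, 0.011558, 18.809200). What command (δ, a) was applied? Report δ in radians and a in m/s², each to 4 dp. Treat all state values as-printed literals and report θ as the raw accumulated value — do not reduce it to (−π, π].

δ = 0.4795, a = 2.7280

a = (v'−v)/dt = (0.409200)/0.15 = 2.7280
Δθ = θ'−θ = 0.896958;  (v·dt/L) = 18.4000·0.15/1.6 = 1.725000
tan δ = Δθ·L/(v·dt) = 0.519976  →  δ = 0.4795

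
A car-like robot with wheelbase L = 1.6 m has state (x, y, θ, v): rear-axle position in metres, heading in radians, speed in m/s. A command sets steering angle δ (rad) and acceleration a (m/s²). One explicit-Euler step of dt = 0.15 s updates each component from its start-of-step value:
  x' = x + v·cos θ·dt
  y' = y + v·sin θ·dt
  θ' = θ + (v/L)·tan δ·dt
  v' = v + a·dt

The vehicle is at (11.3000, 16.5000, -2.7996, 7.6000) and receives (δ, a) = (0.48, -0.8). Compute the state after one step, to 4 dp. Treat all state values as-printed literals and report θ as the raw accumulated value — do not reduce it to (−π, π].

(10.2260, 16.1177, -2.4287, 7.4800)

x' = 11.3000 + 7.6000·cos(-2.7996)·0.15 = 10.2260
y' = 16.5000 + 7.6000·sin(-2.7996)·0.15 = 16.1177
θ' = -2.7996 + (7.6000/1.6)·tan(0.48)·0.15 = -2.4287
v' = 7.6000 − 0.8000·0.15 = 7.4800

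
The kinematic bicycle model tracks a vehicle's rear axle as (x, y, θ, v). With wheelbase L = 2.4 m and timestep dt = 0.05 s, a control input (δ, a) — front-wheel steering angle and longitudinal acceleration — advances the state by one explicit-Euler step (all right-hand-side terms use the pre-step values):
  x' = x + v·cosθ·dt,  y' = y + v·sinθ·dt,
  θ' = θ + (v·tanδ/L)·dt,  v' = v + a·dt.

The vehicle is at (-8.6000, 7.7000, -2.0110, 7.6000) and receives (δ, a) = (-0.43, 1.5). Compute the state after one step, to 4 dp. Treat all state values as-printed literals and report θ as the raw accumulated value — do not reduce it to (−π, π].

x' = -8.6000 + 7.6000·cos(-2.0110)·0.05 = -8.7619
y' = 7.7000 + 7.6000·sin(-2.0110)·0.05 = 7.3562
θ' = -2.0110 + (7.6000/2.4)·tan(-0.43)·0.05 = -2.0836
v' = 7.6000 + 1.5000·0.05 = 7.6750

(-8.7619, 7.3562, -2.0836, 7.6750)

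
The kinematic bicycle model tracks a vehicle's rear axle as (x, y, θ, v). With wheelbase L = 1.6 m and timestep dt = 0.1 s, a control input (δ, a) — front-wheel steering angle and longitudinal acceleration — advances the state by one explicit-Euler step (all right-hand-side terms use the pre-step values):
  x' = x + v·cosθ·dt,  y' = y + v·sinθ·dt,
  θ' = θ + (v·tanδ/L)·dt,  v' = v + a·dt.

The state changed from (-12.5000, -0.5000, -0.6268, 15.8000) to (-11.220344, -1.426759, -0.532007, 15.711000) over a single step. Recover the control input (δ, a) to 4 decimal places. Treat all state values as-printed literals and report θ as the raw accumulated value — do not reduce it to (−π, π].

δ = 0.0957, a = -0.8900

a = (v'−v)/dt = (-0.089000)/0.1 = -0.8900
Δθ = θ'−θ = 0.094793;  (v·dt/L) = 15.8000·0.1/1.6 = 0.987500
tan δ = Δθ·L/(v·dt) = 0.095993  →  δ = 0.0957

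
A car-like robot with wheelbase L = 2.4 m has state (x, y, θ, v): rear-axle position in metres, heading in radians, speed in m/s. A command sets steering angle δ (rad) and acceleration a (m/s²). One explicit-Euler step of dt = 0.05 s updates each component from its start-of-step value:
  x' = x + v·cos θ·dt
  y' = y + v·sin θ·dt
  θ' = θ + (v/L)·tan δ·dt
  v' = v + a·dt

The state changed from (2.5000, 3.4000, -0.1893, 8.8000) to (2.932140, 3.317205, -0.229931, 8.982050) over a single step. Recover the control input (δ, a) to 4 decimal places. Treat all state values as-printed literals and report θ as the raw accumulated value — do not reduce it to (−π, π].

δ = -0.2181, a = 3.6410

a = (v'−v)/dt = (0.182050)/0.05 = 3.6410
Δθ = θ'−θ = -0.040631;  (v·dt/L) = 8.8000·0.05/2.4 = 0.183333
tan δ = Δθ·L/(v·dt) = -0.221624  →  δ = -0.2181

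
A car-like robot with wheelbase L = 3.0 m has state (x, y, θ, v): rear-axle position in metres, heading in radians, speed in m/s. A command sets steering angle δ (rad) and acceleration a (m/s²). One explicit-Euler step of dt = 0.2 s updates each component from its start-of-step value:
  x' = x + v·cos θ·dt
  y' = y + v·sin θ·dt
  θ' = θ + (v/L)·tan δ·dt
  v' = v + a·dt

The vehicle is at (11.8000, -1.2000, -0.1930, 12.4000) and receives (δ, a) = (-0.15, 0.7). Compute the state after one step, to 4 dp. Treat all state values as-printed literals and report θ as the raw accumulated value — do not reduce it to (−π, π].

(14.2340, -1.6757, -0.3179, 12.5400)

x' = 11.8000 + 12.4000·cos(-0.1930)·0.2 = 14.2340
y' = -1.2000 + 12.4000·sin(-0.1930)·0.2 = -1.6757
θ' = -0.1930 + (12.4000/3.0)·tan(-0.15)·0.2 = -0.3179
v' = 12.4000 + 0.7000·0.2 = 12.5400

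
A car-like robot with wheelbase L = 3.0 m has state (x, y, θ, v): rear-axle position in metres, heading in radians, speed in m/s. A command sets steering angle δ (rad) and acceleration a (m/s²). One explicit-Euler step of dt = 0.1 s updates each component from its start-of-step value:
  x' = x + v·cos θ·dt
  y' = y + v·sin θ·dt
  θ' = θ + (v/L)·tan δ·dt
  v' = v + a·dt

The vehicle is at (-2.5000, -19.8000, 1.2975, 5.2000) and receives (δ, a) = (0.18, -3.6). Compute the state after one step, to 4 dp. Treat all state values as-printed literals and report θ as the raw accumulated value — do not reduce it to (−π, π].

(-2.3596, -19.2993, 1.3290, 4.8400)

x' = -2.5000 + 5.2000·cos(1.2975)·0.1 = -2.3596
y' = -19.8000 + 5.2000·sin(1.2975)·0.1 = -19.2993
θ' = 1.2975 + (5.2000/3.0)·tan(0.18)·0.1 = 1.3290
v' = 5.2000 − 3.6000·0.1 = 4.8400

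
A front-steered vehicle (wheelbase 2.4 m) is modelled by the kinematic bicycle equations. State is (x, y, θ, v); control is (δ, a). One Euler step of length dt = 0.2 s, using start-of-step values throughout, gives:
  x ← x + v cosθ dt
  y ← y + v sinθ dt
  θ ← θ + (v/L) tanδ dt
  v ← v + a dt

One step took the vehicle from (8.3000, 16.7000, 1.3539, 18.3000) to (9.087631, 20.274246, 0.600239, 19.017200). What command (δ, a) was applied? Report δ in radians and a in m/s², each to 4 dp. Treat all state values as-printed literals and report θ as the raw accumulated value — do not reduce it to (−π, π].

a = (v'−v)/dt = (0.717200)/0.2 = 3.5860
Δθ = θ'−θ = -0.753661;  (v·dt/L) = 18.3000·0.2/2.4 = 1.525000
tan δ = Δθ·L/(v·dt) = -0.494204  →  δ = -0.4590

δ = -0.4590, a = 3.5860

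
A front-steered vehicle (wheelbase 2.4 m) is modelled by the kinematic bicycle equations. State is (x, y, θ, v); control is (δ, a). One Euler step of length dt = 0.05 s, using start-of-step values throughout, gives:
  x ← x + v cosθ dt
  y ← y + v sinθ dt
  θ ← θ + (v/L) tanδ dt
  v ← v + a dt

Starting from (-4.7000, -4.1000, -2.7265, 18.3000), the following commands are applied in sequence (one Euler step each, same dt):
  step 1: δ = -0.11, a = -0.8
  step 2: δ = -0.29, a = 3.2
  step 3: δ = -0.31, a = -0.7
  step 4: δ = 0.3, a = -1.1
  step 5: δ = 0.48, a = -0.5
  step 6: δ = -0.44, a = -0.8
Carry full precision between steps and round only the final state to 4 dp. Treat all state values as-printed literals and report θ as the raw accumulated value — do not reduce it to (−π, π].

after step 1 (δ=-0.11, a=-0.8): (-5.537297, -4.468996, -2.768607, 18.260000)
after step 2 (δ=-0.29, a=3.2): (-6.387523, -4.801691, -2.882129, 18.420000)
after step 3 (δ=-0.31, a=-0.7): (-7.277695, -5.037985, -3.005054, 18.385000)
after step 4 (δ=0.3, a=-1.1): (-8.188389, -5.163108, -2.886572, 18.330000)
after step 5 (δ=0.48, a=-0.5): (-9.075248, -5.394309, -2.687764, 18.305000)
after step 6 (δ=-0.44, a=-0.8): (-9.897852, -5.795564, -2.867298, 18.265000)

(-9.8979, -5.7956, -2.8673, 18.2650)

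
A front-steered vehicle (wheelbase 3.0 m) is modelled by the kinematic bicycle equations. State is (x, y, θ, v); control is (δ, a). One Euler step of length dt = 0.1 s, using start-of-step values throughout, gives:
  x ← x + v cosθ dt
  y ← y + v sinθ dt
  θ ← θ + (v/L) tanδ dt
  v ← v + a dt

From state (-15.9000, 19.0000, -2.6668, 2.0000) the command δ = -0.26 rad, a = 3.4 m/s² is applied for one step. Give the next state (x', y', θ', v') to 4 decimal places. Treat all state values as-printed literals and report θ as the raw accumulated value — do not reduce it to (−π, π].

x' = -15.9000 + 2.0000·cos(-2.6668)·0.1 = -16.0779
y' = 19.0000 + 2.0000·sin(-2.6668)·0.1 = 18.9086
θ' = -2.6668 + (2.0000/3.0)·tan(-0.26)·0.1 = -2.6845
v' = 2.0000 + 3.4000·0.1 = 2.3400

(-16.0779, 18.9086, -2.6845, 2.3400)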